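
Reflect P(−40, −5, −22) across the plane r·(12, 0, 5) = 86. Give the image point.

n = (12, 0, 5), |n|² = 169, n·P − 86 = -676, so t = -676/169 = -4.
Foot F = P − (-4)·n = (8, −5, −2); the reflection is 2F − P = (56, −5, 18).

(56, -5, 18)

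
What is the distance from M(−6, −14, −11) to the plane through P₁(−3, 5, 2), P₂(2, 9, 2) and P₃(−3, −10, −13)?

18/√66

P₁P₂ = (5, 4, 0) and P₁P₃ = (0, −15, −15), so a normal is n = P₁P₂ × P₁P₃ = (−60, 75, −75).
d = |(-60)·(-6) + 75·(-14) + (-75)·(-11) − 405| / √(3600 + 5625 + 5625) = |-270| / (15√66) = 18/√66.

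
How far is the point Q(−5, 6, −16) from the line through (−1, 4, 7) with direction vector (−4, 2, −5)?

Direction vector d = (−4, 2, −5).
AP = (−4, 2, −23); AP·d = 135, |AP|² = 549, |d|² = 45.
distance² = |AP|² − (AP·d)²/|d|² = 549 − 18225/45 = 144, so the distance is 12.

12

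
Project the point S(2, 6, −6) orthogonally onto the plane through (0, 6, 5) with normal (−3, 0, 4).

The perpendicular from S has direction n = (−3, 0, 4): r = (2, 6, −6) + t(−3, 0, 4).
Substitute into the plane: n·(S + tn) = 20 gives -30 + 25t = 20, so t = 2.
Foot = (2, 6, −6) + 2·(−3, 0, 4) = (−4, 6, 2).

(-4, 6, 2)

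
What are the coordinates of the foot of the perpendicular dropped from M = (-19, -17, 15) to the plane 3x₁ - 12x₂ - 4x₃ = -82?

The perpendicular from M has direction n = (3, -12, -4): r = (-19, -17, 15) + λ(3, -12, -4).
Substitute into the plane: n·(M + λn) = -82 gives 87 + 169λ = -82, so λ = -1.
Foot = (-19, -17, 15) + (-1)·(3, -12, -4) = (-22, -5, 19).

(-22, -5, 19)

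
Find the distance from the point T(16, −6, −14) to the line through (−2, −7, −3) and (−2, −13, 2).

A direction vector is d = (0, −6, 5).
AP = (18, 1, −11), and AP × d = (−61, −90, −108).
|AP × d|² = 23485 and |d|² = 61, so the distance is √(23485/61) = √385.

√385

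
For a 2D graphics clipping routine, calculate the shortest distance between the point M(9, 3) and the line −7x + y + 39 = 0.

The normal to the line is n = (−7, 1) with |n| = 5√2.
|n·M − (-39)| = |-60 − (-39)| = 21, so the distance is 21/(5√2) = 21√2/10.

21/(5√2)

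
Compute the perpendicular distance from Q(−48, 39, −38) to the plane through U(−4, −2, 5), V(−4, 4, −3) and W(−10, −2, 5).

7

UV = (0, 6, −8) and UW = (−6, 0, 0), so a normal is n = UV × UW = (0, 48, 36).
d = |48·39 + 36·(-38) − 84| / √(0 + 2304 + 1296) = |420| / 60 = 7.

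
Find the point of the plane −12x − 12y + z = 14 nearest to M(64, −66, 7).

(1100/17, -1110/17, 118/17)

n = (−12, −12, 1), |n|² = 289, and n·M − 14 = 17.
t = 17/289 = 1/17, so the foot is M − t·n = (64, −66, 7) − (1/17)·(−12, −12, 1) = (1100/17, −1110/17, 118/17).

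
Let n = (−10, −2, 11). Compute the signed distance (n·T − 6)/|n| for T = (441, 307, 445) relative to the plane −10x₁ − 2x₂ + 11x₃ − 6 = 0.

n·T − 6 = -135.
|n| = 15, so the signed distance is -135/15 = -9.

-9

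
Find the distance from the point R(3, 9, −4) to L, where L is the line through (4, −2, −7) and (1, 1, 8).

2√26

A direction vector is d = (−3, 3, 15).
AP = (−1, 11, 3); AP·d = 81, |AP|² = 131, |d|² = 243.
distance² = |AP|² − (AP·d)²/|d|² = 131 − 6561/243 = 104, so the distance is 2√26.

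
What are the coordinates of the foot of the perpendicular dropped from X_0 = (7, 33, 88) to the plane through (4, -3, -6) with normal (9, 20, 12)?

n = (9, 20, 12), |n|² = 625, and n·X_0 − (-96) = 1875.
t = 1875/625 = 3, so the foot is X_0 − t·n = (7, 33, 88) − 3·(9, 20, 12) = (-20, -27, 52).

(-20, -27, 52)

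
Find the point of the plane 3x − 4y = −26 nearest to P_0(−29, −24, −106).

(-166/5, -92/5, -106)

n = (3, −4, 0), |n|² = 25, and n·P_0 − (-26) = 35.
t = 35/25 = 7/5, so the foot is P_0 − t·n = (−29, −24, −106) − (7/5)·(3, −4, 0) = (−166/5, −92/5, −106).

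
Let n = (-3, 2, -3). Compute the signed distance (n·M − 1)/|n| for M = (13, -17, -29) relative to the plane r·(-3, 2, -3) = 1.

n·M − 1 = 13.
|n| = √22, so the signed distance is 13√22/22.

13√22/22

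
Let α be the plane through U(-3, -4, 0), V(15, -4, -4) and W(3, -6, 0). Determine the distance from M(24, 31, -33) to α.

UV = (18, 0, -4) and UW = (6, -2, 0), so a normal is n = UV × UW = (-8, -24, -36).
Then n·(24, 31, -33) - 120 = 132.
|n| = √(64 + 576 + 1296) = 44, so the distance is |132|/44 = 3.

3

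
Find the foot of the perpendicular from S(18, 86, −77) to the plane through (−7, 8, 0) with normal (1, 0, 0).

n = (1, 0, 0), |n|² = 1, and n·S − (-7) = 25.
t = 25/1 = 25, so the foot is S − t·n = (18, 86, −77) − 25·(1, 0, 0) = (−7, 86, −77).

(-7, 86, -77)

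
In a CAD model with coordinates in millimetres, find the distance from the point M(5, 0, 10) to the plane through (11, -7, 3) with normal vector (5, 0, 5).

√2/2

The plane has equation n·(r − (11, -7, 3)) = 0, i.e. n·r = 70.
d = |5·5 + 5·10 − 70| / √(25 + 0 + 25) = |5| / (5√2) = 1/√2.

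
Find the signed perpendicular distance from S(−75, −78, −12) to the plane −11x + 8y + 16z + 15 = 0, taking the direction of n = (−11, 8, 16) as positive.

8/7

n·S − (-15) = 24.
|n| = 21, so the signed distance is 24/21 = 8/7.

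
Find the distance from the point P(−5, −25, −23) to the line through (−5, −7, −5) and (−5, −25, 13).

A direction vector is d = (0, −18, 18).
AP = (0, −18, −18); AP·d = 0, |AP|² = 648, |d|² = 648.
distance² = |AP|² − (AP·d)²/|d|² = 648 − 0/648 = 648, so the distance is 18√2.

18√2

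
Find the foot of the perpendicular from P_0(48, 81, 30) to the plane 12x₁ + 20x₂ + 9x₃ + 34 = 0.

The perpendicular from P_0 has direction n = (12, 20, 9): r = (48, 81, 30) + μ(12, 20, 9).
Substitute into the plane: n·(P_0 + μn) = -34 gives 2466 + 625μ = -34, so μ = -4.
Foot = (48, 81, 30) + (-4)·(12, 20, 9) = (0, 1, −6).

(0, 1, -6)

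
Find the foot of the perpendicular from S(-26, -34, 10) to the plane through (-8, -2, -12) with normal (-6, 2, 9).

(-14, -38, -8)

n = (-6, 2, 9), |n|² = 121, and n·S − (-64) = 242.
t = 242/121 = 2, so the foot is S − t·n = (-26, -34, 10) − 2·(-6, 2, 9) = (-14, -38, -8).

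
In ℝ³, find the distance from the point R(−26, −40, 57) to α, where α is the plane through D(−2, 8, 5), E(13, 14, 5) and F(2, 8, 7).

16√5/15

DE = (15, 6, 0) and DF = (4, 0, 2), so a normal is n = DE × DF = (12, −30, −24).
d = |12·(-26) + (-30)·(-40) + (-24)·57 − (-384)| / √(144 + 900 + 576) = |-96| / (18√5) = 16√5/15.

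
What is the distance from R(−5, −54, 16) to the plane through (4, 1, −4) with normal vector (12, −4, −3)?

The plane has equation n·(r − (4, 1, −4)) = 0, i.e. n·r = 56.
d = |12·(-5) + (-4)·(-54) + (-3)·16 − 56| / √(144 + 16 + 9) = |52| / 13 = 4.

4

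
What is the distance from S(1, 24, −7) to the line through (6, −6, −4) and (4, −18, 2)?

A direction vector is d = (−2, −12, 6).
AP = (−5, 30, −3), and AP × d = (144, 36, 120).
|AP × d|² = 36432 and |d|² = 184, so the distance is √(36432/184) = √198 = 3√22.

3√22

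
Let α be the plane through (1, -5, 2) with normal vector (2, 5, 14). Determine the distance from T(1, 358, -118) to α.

The plane has equation n·(r − (1, -5, 2)) = 0, i.e. n·r = 5.
Then n·(1, 358, -118) - 5 = 135.
|n| = √(4 + 25 + 196) = 15, so the distance is |135|/15 = 9.

9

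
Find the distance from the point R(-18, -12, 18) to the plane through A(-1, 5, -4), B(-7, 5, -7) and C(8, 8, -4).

10/√14

AB = (-6, 0, -3) and AC = (9, 3, 0), so a normal is n = AB × AC = (9, -27, -18).
Then n·(-18, -12, 18) - (-72) = -90.
|n| = √(81 + 729 + 324) = 9√14, so the distance is |-90|/(9√14) = 10/√14.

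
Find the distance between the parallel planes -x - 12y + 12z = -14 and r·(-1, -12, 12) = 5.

Both planes have normal n = (-1, -12, 12), |n| = 17. Any point on the first plane is at distance |5 − (-14)|/|n| = 19/17 from the second.

19/17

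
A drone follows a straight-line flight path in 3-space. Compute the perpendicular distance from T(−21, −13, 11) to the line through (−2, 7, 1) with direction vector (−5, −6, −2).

Direction vector d = (−5, −6, −2).
AP = (−19, −20, 10), and AP × d = (100, −88, 14).
|AP × d|² = 17940 and |d|² = 65, so the distance is √(17940/65) = √276 = 2√69.

2√69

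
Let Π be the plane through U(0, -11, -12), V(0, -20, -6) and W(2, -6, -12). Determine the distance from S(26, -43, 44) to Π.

UV = (0, -9, 6) and UW = (2, 5, 0), so a normal is n = UV × UW = (-30, 12, 18).
Then n·(26, -43, 44) - (-348) = -156.
|n| = √(900 + 144 + 324) = 6√38, so the distance is |-156|/(6√38) = 26/√38.

26/√38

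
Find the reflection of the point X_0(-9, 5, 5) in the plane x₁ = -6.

(-3, 5, 5)

n = (1, 0, 0), |n|² = 1, n·X_0 − (-6) = -3, so t = -3/1 = -3.
Foot F = X_0 − (-3)·n = (-6, 5, 5); the reflection is 2F − X_0 = (-3, 5, 5).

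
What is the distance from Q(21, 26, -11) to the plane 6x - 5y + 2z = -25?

√65/65

Normal vector n = (6, -5, 2), and n·(21, 26, -11) - (-25) = -1.
|n| = √(36 + 25 + 4) = √65, so the distance is |-1|/√65 = √65/65.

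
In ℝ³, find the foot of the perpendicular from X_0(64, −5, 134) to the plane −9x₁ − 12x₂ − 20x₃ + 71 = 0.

(19, -65, 34)

The perpendicular from X_0 has direction n = (−9, −12, −20): r = (64, −5, 134) + t(−9, −12, −20).
Substitute into the plane: n·(X_0 + tn) = -71 gives -3196 + 625t = -71, so t = 5.
Foot = (64, −5, 134) + 5·(−9, −12, −20) = (19, −65, 34).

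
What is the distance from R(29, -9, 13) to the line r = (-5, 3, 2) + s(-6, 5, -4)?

Direction vector d = (-6, 5, -4).
AP = (34, -12, 11); AP·d = -308, |AP|² = 1421, |d|² = 77.
distance² = |AP|² − (AP·d)²/|d|² = 1421 − 94864/77 = 189, so the distance is 3√21.

3√21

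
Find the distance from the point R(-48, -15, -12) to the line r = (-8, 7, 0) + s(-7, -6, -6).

2√73

Direction vector d = (-7, -6, -6).
AP = (-40, -22, -12); AP·d = 484, |AP|² = 2228, |d|² = 121.
distance² = |AP|² − (AP·d)²/|d|² = 2228 − 234256/121 = 292, so the distance is 2√73.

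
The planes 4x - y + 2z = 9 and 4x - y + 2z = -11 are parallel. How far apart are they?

20/√21

Both planes have normal n = (4, -1, 2), |n| = √21. Any point on the first plane is at distance |(-11) − 9|/|n| = 20/√21 from the second.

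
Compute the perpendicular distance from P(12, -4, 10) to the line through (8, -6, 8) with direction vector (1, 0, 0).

2√2

Direction vector d = (1, 0, 0).
AP = (4, 2, 2), and AP × d = (0, 2, -2).
|AP × d|² = 8 and |d|² = 1, so the distance is √8 = 2√2.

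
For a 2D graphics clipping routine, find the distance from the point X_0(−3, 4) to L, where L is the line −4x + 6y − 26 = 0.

The normal to the line is n = (−4, 6) with |n| = 2√13.
|n·X_0 − 26| = |36 − 26| = 10, so the distance is 10/(2√13) = 5√13/13.

5/√13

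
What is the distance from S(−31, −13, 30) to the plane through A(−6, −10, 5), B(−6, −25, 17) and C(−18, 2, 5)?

AB = (0, −15, 12) and AC = (−12, 12, 0), so a normal is n = AB × AC = (−144, −144, −180).
d = |(-144)·(-31) + (-144)·(-13) + (-180)·30 − 1404| / √(20736 + 20736 + 32400) = |-468| / (36√57) = 13/√57.

13/√57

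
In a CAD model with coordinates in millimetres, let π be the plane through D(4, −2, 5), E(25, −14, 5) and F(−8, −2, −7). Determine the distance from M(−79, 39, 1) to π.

DE = (21, −12, 0) and DF = (−12, 0, −12), so a normal is n = DE × DF = (144, 252, −144).
Then n·(−79, 39, 1) − (−648) = −1044.
|n| = √(20736 + 63504 + 20736) = 324, so the distance is |-1044|/324 = 29/9.

29/9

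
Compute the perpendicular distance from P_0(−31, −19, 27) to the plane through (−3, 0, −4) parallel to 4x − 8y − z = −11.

1

Parallel planes share the normal n = (4, −8, −1); since (−3, 0, −4) lies on the plane, its equation is 4x − 8y − z = -8.
n = (4, −8, −1); n·P − (-8) = 9; |n| = 9; distance = 9/9 = 1.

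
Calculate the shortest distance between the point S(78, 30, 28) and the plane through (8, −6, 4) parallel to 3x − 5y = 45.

Parallel planes share the normal n = (3, −5, 0); since (8, −6, 4) lies on the plane, its equation is 3x − 5y = 54.
Then n·(78, 30, 28) − 54 = 30.
|n| = √(9 + 25 + 0) = √34, so the distance is |30|/√34 = 30/√34.

30/√34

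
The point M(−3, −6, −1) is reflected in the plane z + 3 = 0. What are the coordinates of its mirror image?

(-3, -6, -5)

n = (0, 0, 1), |n|² = 1, n·M − (-3) = 2, so t = 2/1 = 2.
Foot F = M − 2·n = (−3, −6, −3); the reflection is 2F − M = (−3, −6, −5).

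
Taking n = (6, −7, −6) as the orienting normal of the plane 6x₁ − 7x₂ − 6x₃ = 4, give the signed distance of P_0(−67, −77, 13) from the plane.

5

n·P_0 − 4 = 55.
|n| = 11, so the signed distance is 55/11 = 5.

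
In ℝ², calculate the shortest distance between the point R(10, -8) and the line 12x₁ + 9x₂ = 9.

The normal to the line is n = (12, 9) with |n| = 15.
|n·R − 9| = |48 − 9| = 39, so the distance is 39/15 = 13/5.

13/5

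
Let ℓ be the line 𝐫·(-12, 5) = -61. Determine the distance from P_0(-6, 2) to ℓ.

11

The normal to the line is n = (-12, 5) with |n| = 13.
|n·P_0 − (-61)| = |82 − (-61)| = 143, so the distance is 143/13 = 11.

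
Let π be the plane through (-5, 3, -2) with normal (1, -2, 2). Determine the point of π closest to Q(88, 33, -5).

(85, 39, -11)

n = (1, -2, 2), |n|² = 9, and n·Q − (-15) = 27.
t = 27/9 = 3, so the foot is Q − t·n = (88, 33, -5) − 3·(1, -2, 2) = (85, 39, -11).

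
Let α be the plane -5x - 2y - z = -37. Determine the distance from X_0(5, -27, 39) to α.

n = (-5, -2, -1); n·P − (-37) = 27; |n| = √30; distance = 27/√30.

9√30/10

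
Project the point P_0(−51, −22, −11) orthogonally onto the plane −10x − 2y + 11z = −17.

(-31, -18, -33)

The perpendicular from P_0 has direction n = (−10, −2, 11): r = (−51, −22, −11) + μ(−10, −2, 11).
Substitute into the plane: n·(P_0 + μn) = -17 gives 433 + 225μ = -17, so μ = -2.
Foot = (−51, −22, −11) + (-2)·(−10, −2, 11) = (−31, −18, −33).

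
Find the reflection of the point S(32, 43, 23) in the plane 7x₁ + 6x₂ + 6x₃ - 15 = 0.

(-38, -17, -37)

n = (7, 6, 6), |n|² = 121, n·S − 15 = 605, so t = 605/121 = 5.
Foot F = S − 5·n = (-3, 13, -7); the reflection is 2F − S = (-38, -17, -37).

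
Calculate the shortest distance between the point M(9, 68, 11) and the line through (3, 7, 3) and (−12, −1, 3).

√2665

A direction vector is d = (−15, −8, 0).
AP = (6, 61, 8), and AP × d = (64, −120, 867).
|AP × d|² = 770185 and |d|² = 289, so the distance is √(770185/289) = √2665.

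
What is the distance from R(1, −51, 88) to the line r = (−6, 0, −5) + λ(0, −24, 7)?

√5674

Direction vector d = (0, −24, 7).
AP = (7, −51, 93), and AP × d = (1875, −49, −168).
|AP × d|² = 3546250 and |d|² = 625, so the distance is √(3546250/625) = √5674.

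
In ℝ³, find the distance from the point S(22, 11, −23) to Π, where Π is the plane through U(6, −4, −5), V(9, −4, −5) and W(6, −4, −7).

UV = (3, 0, 0) and UW = (0, 0, −2), so a normal is n = UV × UW = (0, 6, 0).
d = |6·11 − (-24)| / √(0 + 36 + 0) = |90| / 6 = 15.

15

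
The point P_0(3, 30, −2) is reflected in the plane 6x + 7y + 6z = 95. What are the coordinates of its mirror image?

With n = (6, 7, 6), the signed offset is (n·P_0 − 95)/|n|² = 121/121 = 1.
P_0' = P_0 − 2t·n = (3, 30, −2) − 2·(6, 7, 6) = (−9, 16, −14).

(-9, 16, -14)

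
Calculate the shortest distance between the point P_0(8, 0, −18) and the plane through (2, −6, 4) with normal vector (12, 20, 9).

6/25

The plane has equation n·(r − (2, −6, 4)) = 0, i.e. n·r = -60.
n = (12, 20, 9); n·P − (-60) = -6; |n| = 25; distance = 6/25.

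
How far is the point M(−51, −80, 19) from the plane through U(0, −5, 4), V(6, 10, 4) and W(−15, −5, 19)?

UV = (6, 15, 0) and UW = (−15, 0, 15), so a normal is n = UV × UW = (225, −90, 225).
n = (225, −90, 225); n·P − 1350 = -1350; |n| = 135√6; distance = 1350/(135√6) = 5√6/3.

5√6/3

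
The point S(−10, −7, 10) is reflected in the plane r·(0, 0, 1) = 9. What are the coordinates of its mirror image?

n = (0, 0, 1), |n|² = 1, n·S − 9 = 1, so t = 1/1 = 1.
Foot F = S − 1·n = (−10, −7, 9); the reflection is 2F − S = (−10, −7, 8).

(-10, -7, 8)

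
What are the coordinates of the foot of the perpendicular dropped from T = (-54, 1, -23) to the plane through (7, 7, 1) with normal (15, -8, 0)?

n = (15, -8, 0), |n|² = 289, and n·T − 49 = -867.
t = -867/289 = -3, so the foot is T − t·n = (-54, 1, -23) − (-3)·(15, -8, 0) = (-9, -23, -23).

(-9, -23, -23)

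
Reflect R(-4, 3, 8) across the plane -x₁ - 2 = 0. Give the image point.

(0, 3, 8)

n = (-1, 0, 0), |n|² = 1, n·R − 2 = 2, so t = 2/1 = 2.
Foot F = R − 2·n = (-2, 3, 8); the reflection is 2F − R = (0, 3, 8).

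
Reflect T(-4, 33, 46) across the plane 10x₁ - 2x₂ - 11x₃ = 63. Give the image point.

With n = (10, -2, -11), the signed offset is (n·T − 63)/|n|² = -675/225 = -3.
T' = T − 2t·n = (-4, 33, 46) − (-6)·(10, -2, -11) = (56, 21, -20).

(56, 21, -20)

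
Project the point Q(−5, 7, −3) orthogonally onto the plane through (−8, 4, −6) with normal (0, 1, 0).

n = (0, 1, 0), |n|² = 1, and n·Q − 4 = 3.
t = 3/1 = 3, so the foot is Q − t·n = (−5, 7, −3) − 3·(0, 1, 0) = (−5, 4, −3).

(-5, 4, -3)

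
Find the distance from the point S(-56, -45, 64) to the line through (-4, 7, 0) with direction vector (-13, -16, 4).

12√17

Direction vector d = (-13, -16, 4).
AP = (-52, -52, 64); AP·d = 1764, |AP|² = 9504, |d|² = 441.
distance² = |AP|² − (AP·d)²/|d|² = 9504 − 3111696/441 = 2448, so the distance is 12√17.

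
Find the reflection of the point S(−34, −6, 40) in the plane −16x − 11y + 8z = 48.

(30, 38, 8)

With n = (−16, −11, 8), the signed offset is (n·S − 48)/|n|² = 882/441 = 2.
S' = S − 2t·n = (−34, −6, 40) − 4·(−16, −11, 8) = (30, 38, 8).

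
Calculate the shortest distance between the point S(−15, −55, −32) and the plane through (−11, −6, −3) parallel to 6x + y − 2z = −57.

15/√41

Parallel planes share the normal n = (6, 1, −2); since (−11, −6, −3) lies on the plane, its equation is 6x + y − 2z = -66.
n = (6, 1, −2); n·P − (-66) = -15; |n| = √41; distance = 15/√41 = 15√41/41.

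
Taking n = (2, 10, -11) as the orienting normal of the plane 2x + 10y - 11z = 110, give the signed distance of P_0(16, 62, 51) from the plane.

n·P_0 − 110 = -19.
|n| = 15, so the signed distance is -19/15.

-19/15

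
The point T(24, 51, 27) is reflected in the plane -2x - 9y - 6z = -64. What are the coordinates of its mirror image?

n = (-2, -9, -6), |n|² = 121, n·T − (-64) = -605, so t = -605/121 = -5.
Foot F = T − (-5)·n = (14, 6, -3); the reflection is 2F − T = (4, -39, -33).

(4, -39, -33)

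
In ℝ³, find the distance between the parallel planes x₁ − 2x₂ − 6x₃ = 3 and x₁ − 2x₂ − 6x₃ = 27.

Both planes have normal n = (1, −2, −6), |n| = √41. Any point on the first plane is at distance |27 − 3|/|n| = 24/√41 from the second.

24/√41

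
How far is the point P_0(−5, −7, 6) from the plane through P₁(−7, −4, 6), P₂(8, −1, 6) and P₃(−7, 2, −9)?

P₁P₂ = (15, 3, 0) and P₁P₃ = (0, 6, −15), so a normal is n = P₁P₂ × P₁P₃ = (−45, 225, 90).
Then n·(−5, −7, 6) − (−45) = −765.
|n| = √(2025 + 50625 + 8100) = 45√30, so the distance is |-765|/(45√30) = 17/√30.

17√30/30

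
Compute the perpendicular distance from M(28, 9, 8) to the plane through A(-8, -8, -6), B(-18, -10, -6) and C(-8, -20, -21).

√42/6

AB = (-10, -2, 0) and AC = (0, -12, -15), so a normal is n = AB × AC = (30, -150, 120).
Then n·(28, 9, 8) - 240 = 210.
|n| = √(900 + 22500 + 14400) = 30√42, so the distance is |210|/(30√42) = 7/√42.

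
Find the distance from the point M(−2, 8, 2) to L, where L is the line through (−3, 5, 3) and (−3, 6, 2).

√3

A direction vector is d = (0, 1, −1).
AP = (1, 3, −1); AP·d = 4, |AP|² = 11, |d|² = 2.
distance² = |AP|² − (AP·d)²/|d|² = 11 − 16/2 = 3, so the distance is √3.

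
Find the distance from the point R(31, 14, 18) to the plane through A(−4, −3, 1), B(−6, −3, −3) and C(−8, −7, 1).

19/3

AB = (−2, 0, −4) and AC = (−4, −4, 0), so a normal is n = AB × AC = (−16, 16, 8).
d = |(-16)·31 + 16·14 + 8·18 − 24| / √(256 + 256 + 64) = |-152| / 24 = 19/3.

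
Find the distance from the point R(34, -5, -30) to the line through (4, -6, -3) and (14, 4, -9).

7√14

A direction vector is d = (10, 10, -6).
AP = (30, 1, -27); AP·d = 472, |AP|² = 1630, |d|² = 236.
distance² = |AP|² − (AP·d)²/|d|² = 1630 − 222784/236 = 686, so the distance is 7√14.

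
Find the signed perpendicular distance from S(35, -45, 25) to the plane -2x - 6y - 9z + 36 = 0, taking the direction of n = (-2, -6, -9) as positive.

n·S − (-36) = 11.
|n| = 11, so the signed distance is 11/11 = 1.

1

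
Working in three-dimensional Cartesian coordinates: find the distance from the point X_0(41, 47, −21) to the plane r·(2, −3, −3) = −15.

Normal vector n = (2, −3, −3), and n·(41, 47, −21) − (−15) = 19.
|n| = √(4 + 9 + 9) = √22, so the distance is |19|/√22 = 19/√22.

19√22/22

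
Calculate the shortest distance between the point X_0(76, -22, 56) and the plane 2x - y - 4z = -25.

25/√21

n = (2, -1, -4); n·P − (-25) = -25; |n| = √21; distance = 25/√21.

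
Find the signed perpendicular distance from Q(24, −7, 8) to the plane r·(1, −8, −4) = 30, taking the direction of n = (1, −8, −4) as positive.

n·Q − 30 = 18.
|n| = 9, so the signed distance is 18/9 = 2.

2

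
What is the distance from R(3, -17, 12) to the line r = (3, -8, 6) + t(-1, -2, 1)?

√21

Direction vector d = (-1, -2, 1).
AP = (0, -9, 6), and AP × d = (3, -6, -9).
|AP × d|² = 126 and |d|² = 6, so the distance is √(126/6) = √21.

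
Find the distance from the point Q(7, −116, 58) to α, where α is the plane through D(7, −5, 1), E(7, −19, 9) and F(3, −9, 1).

5

DE = (0, −14, 8) and DF = (−4, −4, 0), so a normal is n = DE × DF = (32, −32, −56).
d = |32·7 + (-32)·(-116) + (-56)·58 − 328| / √(1024 + 1024 + 3136) = |360| / 72 = 5.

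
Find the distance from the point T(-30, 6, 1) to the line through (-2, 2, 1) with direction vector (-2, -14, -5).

20√2

Direction vector d = (-2, -14, -5).
AP = (-28, 4, 0), and AP × d = (-20, -140, 400).
|AP × d|² = 180000 and |d|² = 225, so the distance is √(180000/225) = √800 = 20√2.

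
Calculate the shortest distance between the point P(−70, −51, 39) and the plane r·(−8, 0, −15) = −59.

2

Normal vector n = (−8, 0, −15), and n·(−70, −51, 39) − (−59) = 34.
|n| = √(64 + 0 + 225) = 17, so the distance is |34|/17 = 2.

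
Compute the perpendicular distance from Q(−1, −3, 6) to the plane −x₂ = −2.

5

Normal vector n = (0, −1, 0), and n·(−1, −3, 6) − (−2) = 5.
|n| = √(0 + 1 + 0) = 1, so the distance is |5|/1 = 5.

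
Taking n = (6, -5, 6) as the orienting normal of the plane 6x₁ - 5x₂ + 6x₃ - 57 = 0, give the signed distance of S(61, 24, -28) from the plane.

n·S − 57 = 21.
|n| = √97, so the signed distance is 21/√97.

21/√97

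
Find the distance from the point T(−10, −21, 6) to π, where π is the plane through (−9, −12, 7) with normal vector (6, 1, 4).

The plane has equation n·(r − (−9, −12, 7)) = 0, i.e. n·r = -38.
Then n·(−10, −21, 6) − (−38) = −19.
|n| = √(36 + 1 + 16) = √53, so the distance is |-19|/√53 = 19/√53.

19√53/53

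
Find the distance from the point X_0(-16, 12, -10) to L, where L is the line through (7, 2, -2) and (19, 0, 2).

√37

A direction vector is d = (12, -2, 4).
AP = (-23, 10, -8); AP·d = -328, |AP|² = 693, |d|² = 164.
distance² = |AP|² − (AP·d)²/|d|² = 693 − 107584/164 = 37, so the distance is √37.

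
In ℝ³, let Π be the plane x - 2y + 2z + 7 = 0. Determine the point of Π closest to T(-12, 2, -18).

(-7, -8, -8)

The perpendicular from T has direction n = (1, -2, 2): r = (-12, 2, -18) + t(1, -2, 2).
Substitute into the plane: n·(T + tn) = -7 gives -52 + 9t = -7, so t = 5.
Foot = (-12, 2, -18) + 5·(1, -2, 2) = (-7, -8, -8).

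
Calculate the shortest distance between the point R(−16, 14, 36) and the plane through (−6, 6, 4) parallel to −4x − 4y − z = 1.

Parallel planes share the normal n = (−4, −4, −1); since (−6, 6, 4) lies on the plane, its equation is −4x − 4y − z = -4.
Then n·(−16, 14, 36) − (−4) = −24.
|n| = √(16 + 16 + 1) = √33, so the distance is |-24|/√33 = 8√33/11.

24/√33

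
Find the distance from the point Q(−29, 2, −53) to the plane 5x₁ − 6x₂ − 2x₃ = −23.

28/√65

Normal vector n = (5, −6, −2), and n·(−29, 2, −53) − (−23) = −28.
|n| = √(25 + 36 + 4) = √65, so the distance is |-28|/√65 = 28√65/65.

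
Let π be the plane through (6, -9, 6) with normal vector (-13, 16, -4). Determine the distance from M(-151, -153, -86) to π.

5

The plane has equation n·(r − (6, -9, 6)) = 0, i.e. n·r = -246.
Then n·(-151, -153, -86) - (-246) = 105.
|n| = √(169 + 256 + 16) = 21, so the distance is |105|/21 = 5.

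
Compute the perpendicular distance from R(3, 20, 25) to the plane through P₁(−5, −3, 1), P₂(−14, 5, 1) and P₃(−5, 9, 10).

P₁P₂ = (−9, 8, 0) and P₁P₃ = (0, 12, 9), so a normal is n = P₁P₂ × P₁P₃ = (72, 81, −108).
d = |72·3 + 81·20 + (-108)·25 − (-711)| / √(5184 + 6561 + 11664) = |-153| / 153 = 1.

1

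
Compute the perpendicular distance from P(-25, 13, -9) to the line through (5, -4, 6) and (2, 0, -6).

A direction vector is d = (-3, 4, -12).
AP = (-30, 17, -15), and AP × d = (-144, -315, -69).
|AP × d|² = 124722 and |d|² = 169, so the distance is √(124722/169) = √738 = 3√82.

3√82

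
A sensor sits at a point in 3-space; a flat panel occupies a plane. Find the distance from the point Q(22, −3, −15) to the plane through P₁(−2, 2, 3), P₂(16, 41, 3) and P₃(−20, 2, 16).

18/23

P₁P₂ = (18, 39, 0) and P₁P₃ = (−18, 0, 13), so a normal is n = P₁P₂ × P₁P₃ = (507, −234, 702).
Then n·(22, −3, −15) − 624 = 702.
|n| = √(257049 + 54756 + 492804) = 897, so the distance is |702|/897 = 18/23.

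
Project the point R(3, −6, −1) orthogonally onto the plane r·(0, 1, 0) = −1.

The perpendicular from R has direction n = (0, 1, 0): r = (3, −6, −1) + μ(0, 1, 0).
Substitute into the plane: n·(R + μn) = -1 gives -6 + 1μ = -1, so μ = 5.
Foot = (3, −6, −1) + 5·(0, 1, 0) = (3, −1, −1).

(3, -1, -1)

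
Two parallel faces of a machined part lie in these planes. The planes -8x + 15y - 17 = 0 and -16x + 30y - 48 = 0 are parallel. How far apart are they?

Divide the second equation by 2 to match normals: -8x + 15y = 24.
With common normal n = (-8, 15, 0) (|n| = 17), the distance is |17 − 24|/|n| = 7/17.

7/17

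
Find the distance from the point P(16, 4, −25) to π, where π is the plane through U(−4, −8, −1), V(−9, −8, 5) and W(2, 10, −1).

UV = (−5, 0, 6) and UW = (6, 18, 0), so a normal is n = UV × UW = (−108, 36, −90).
Then n·(16, 4, −25) − 234 = 432.
|n| = √(11664 + 1296 + 8100) = 18√65, so the distance is |432|/(18√65) = 24/√65.

24√65/65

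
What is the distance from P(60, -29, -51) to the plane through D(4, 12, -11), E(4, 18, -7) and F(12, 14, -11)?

DE = (0, 6, 4) and DF = (8, 2, 0), so a normal is n = DE × DF = (-8, 32, -48).
n = (-8, 32, -48); n·P − 880 = 160; |n| = 8√53; distance = 160/(8√53) = 20/√53.

20√53/53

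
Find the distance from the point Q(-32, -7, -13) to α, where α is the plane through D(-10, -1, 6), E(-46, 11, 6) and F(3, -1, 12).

DE = (-36, 12, 0) and DF = (13, 0, 6), so a normal is n = DE × DF = (72, 216, -156).
d = |72·(-32) + 216·(-7) + (-156)·(-13) − (-1872)| / √(5184 + 46656 + 24336) = |84| / 276 = 7/23.

7/23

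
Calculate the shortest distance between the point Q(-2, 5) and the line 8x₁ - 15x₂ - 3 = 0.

94/17

The normal to the line is n = (8, -15) with |n| = 17.
|n·Q − 3| = |-91 − 3| = 94, so the distance is 94/17.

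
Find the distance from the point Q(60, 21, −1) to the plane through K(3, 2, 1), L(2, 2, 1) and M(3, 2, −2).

KL = (−1, 0, 0) and KM = (0, 0, −3), so a normal is n = KL × KM = (0, −3, 0).
Then n·(60, 21, −1) − (−6) = −57.
|n| = √(0 + 9 + 0) = 3, so the distance is |-57|/3 = 19.

19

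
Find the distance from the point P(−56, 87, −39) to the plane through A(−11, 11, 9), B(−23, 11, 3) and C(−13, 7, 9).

26√21/21

AB = (−12, 0, −6) and AC = (−2, −4, 0), so a normal is n = AB × AC = (−24, 12, 48).
n = (−24, 12, 48); n·P − 828 = -312; |n| = 12√21; distance = 312/(12√21) = 26/√21.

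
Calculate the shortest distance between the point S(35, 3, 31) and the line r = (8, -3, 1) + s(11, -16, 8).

Direction vector d = (11, -16, 8).
AP = (27, 6, 30); AP·d = 441, |AP|² = 1665, |d|² = 441.
distance² = |AP|² − (AP·d)²/|d|² = 1665 − 194481/441 = 1224, so the distance is 6√34.

6√34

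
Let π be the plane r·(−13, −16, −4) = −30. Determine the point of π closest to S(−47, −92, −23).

n = (−13, −16, −4), |n|² = 441, and n·S − (-30) = 2205.
t = 2205/441 = 5, so the foot is S − t·n = (−47, −92, −23) − 5·(−13, −16, −4) = (18, −12, −3).

(18, -12, -3)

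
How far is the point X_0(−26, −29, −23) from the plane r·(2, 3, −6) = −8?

1

d = |2·(-26) + 3·(-29) + (-6)·(-23) − (-8)| / √(4 + 9 + 36) = |7| / 7 = 1.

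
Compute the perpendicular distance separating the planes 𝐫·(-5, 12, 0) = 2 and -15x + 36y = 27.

7/13

Divide the second equation by 3 to match normals: -5x + 12y = 9.
Both planes have normal n = (-5, 12, 0), |n| = 13. Any point on the first plane is at distance |9 − 2|/|n| = 7/13 from the second.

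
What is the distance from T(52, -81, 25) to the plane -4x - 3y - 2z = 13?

28√29/29

Normal vector n = (-4, -3, -2), and n·(52, -81, 25) - 13 = -28.
|n| = √(16 + 9 + 4) = √29, so the distance is |-28|/√29 = 28√29/29.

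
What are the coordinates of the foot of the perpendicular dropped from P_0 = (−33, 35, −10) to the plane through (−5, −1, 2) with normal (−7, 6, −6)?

n = (−7, 6, −6), |n|² = 121, and n·P_0 − 17 = 484.
t = 484/121 = 4, so the foot is P_0 − t·n = (−33, 35, −10) − 4·(−7, 6, −6) = (−5, 11, 14).

(-5, 11, 14)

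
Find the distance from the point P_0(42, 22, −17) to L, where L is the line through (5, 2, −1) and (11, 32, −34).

A direction vector is d = (6, 30, −33).
AP = (37, 20, −16); AP·d = 1350, |AP|² = 2025, |d|² = 2025.
distance² = |AP|² − (AP·d)²/|d|² = 2025 − 1822500/2025 = 1125, so the distance is 15√5.

15√5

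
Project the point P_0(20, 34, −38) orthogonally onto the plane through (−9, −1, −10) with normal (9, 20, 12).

(11, 14, -50)

n = (9, 20, 12), |n|² = 625, and n·P_0 − (-221) = 625.
t = 625/625 = 1, so the foot is P_0 − t·n = (20, 34, −38) − 1·(9, 20, 12) = (11, 14, −50).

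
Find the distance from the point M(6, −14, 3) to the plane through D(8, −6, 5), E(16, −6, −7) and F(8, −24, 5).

DE = (8, 0, −12) and DF = (0, −18, 0), so a normal is n = DE × DF = (−216, 0, −144).
n = (−216, 0, −144); n·P − (-2448) = 720; |n| = 72√13; distance = 720/(72√13) = 10/√13.

10/√13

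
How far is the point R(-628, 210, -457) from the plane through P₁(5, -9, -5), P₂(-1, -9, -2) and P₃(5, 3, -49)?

P₁P₂ = (-6, 0, 3) and P₁P₃ = (0, 12, -44), so a normal is n = P₁P₂ × P₁P₃ = (-36, -264, -72).
Then n·(-628, 210, -457) - 2556 = -2484.
|n| = √(1296 + 69696 + 5184) = 276, so the distance is |-2484|/276 = 9.

9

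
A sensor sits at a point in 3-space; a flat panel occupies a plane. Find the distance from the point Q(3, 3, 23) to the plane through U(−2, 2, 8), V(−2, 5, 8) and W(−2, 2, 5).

UV = (0, 3, 0) and UW = (0, 0, −3), so a normal is n = UV × UW = (−9, 0, 0).
n = (−9, 0, 0); n·P − 18 = -45; |n| = 9; distance = 45/9 = 5.

5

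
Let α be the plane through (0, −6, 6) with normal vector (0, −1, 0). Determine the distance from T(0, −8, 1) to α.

2

The plane has equation n·(r − (0, −6, 6)) = 0, i.e. n·r = 6.
Then n·(0, −8, 1) − 6 = 2.
|n| = √(0 + 1 + 0) = 1, so the distance is |2|/1 = 2.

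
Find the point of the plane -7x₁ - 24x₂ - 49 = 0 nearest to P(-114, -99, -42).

n = (-7, -24, 0), |n|² = 625, and n·P − 49 = 3125.
t = 3125/625 = 5, so the foot is P − t·n = (-114, -99, -42) − 5·(-7, -24, 0) = (-79, 21, -42).

(-79, 21, -42)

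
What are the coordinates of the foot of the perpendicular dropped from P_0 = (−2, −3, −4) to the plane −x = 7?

(-7, -3, -4)

The perpendicular from P_0 has direction n = (−1, 0, 0): r = (−2, −3, −4) + λ(−1, 0, 0).
Substitute into the plane: n·(P_0 + λn) = 7 gives 2 + 1λ = 7, so λ = 5.
Foot = (−2, −3, −4) + 5·(−1, 0, 0) = (−7, −3, −4).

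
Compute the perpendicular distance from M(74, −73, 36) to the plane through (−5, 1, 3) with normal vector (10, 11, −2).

6

The plane has equation n·(r − (−5, 1, 3)) = 0, i.e. n·r = -45.
Then n·(74, −73, 36) − (−45) = −90.
|n| = √(100 + 121 + 4) = 15, so the distance is |-90|/15 = 6.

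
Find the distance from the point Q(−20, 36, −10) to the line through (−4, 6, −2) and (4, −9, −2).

8

A direction vector is d = (8, −15, 0).
AP = (−16, 30, −8); AP·d = -578, |AP|² = 1220, |d|² = 289.
distance² = |AP|² − (AP·d)²/|d|² = 1220 − 334084/289 = 64, so the distance is 8.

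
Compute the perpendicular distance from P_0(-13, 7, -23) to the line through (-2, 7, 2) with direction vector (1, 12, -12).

√457

Direction vector d = (1, 12, -12).
AP = (-11, 0, -25); AP·d = 289, |AP|² = 746, |d|² = 289.
distance² = |AP|² − (AP·d)²/|d|² = 746 − 83521/289 = 457, so the distance is √457.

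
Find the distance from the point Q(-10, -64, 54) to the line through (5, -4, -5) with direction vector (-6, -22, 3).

√2545

Direction vector d = (-6, -22, 3).
AP = (-15, -60, 59), and AP × d = (1118, -309, -30).
|AP × d|² = 1346305 and |d|² = 529, so the distance is √(1346305/529) = √2545.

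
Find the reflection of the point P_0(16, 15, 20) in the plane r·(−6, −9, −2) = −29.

(-8, -21, 12)

With n = (−6, −9, −2), the signed offset is (n·P_0 − (-29))/|n|² = -242/121 = -2.
P_0' = P_0 − 2t·n = (16, 15, 20) − (-4)·(−6, −9, −2) = (−8, −21, 12).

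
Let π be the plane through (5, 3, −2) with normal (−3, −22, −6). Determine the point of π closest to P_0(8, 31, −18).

(5, 9, -24)

The perpendicular from P_0 has direction n = (−3, −22, −6): r = (8, 31, −18) + t(−3, −22, −6).
Substitute into the plane: n·(P_0 + tn) = -69 gives -598 + 529t = -69, so t = 1.
Foot = (8, 31, −18) + 1·(−3, −22, −6) = (5, 9, −24).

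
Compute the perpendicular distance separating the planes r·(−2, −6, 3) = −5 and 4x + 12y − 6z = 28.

Divide the second equation by -2 to match normals: −2x − 6y + 3z = -14.
Both planes have normal n = (−2, −6, 3), |n| = 7. Any point on the first plane is at distance |(-14) − (-5)|/|n| = 9/7 from the second.

9/7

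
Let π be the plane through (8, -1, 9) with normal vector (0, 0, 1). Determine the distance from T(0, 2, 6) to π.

3

The plane has equation n·(r − (8, -1, 9)) = 0, i.e. n·r = 9.
d = |1·6 − 9| / √(0 + 0 + 1) = |-3| / 1 = 3.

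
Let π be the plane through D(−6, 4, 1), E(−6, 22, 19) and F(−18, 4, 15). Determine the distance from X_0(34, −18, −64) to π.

DE = (0, 18, 18) and DF = (−12, 0, 14), so a normal is n = DE × DF = (252, −216, 216).
Then n·(34, −18, −64) − (−2160) = 792.
|n| = √(63504 + 46656 + 46656) = 396, so the distance is |792|/396 = 2.

2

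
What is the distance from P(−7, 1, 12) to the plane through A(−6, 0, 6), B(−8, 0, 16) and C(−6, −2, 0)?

2√35/35

AB = (−2, 0, 10) and AC = (0, −2, −6), so a normal is n = AB × AC = (20, −12, 4).
d = |20·(-7) + (-12)·1 + 4·12 − (-96)| / √(400 + 144 + 16) = |-8| / (4√35) = 2/√35.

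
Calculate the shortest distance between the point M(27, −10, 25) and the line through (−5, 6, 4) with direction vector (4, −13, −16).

Direction vector d = (4, −13, −16).
AP = (32, −16, 21), and AP × d = (529, 596, −352).
|AP × d|² = 758961 and |d|² = 441, so the distance is √(758961/441) = √1721.

√1721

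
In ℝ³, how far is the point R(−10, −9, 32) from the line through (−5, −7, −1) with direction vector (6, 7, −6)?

Direction vector d = (6, 7, −6).
AP = (−5, −2, 33); AP·d = -242, |AP|² = 1118, |d|² = 121.
distance² = |AP|² − (AP·d)²/|d|² = 1118 − 58564/121 = 634, so the distance is √634.

√634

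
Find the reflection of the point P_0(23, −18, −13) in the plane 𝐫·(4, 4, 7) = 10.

n = (4, 4, 7), |n|² = 81, n·P_0 − 10 = -81, so t = -81/81 = -1.
Foot F = P_0 − (-1)·n = (27, −14, −6); the reflection is 2F − P_0 = (31, −10, 1).

(31, -10, 1)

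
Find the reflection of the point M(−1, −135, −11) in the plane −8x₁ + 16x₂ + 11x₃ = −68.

n = (−8, 16, 11), |n|² = 441, n·M − (-68) = -2205, so t = -2205/441 = -5.
Foot F = M − (-5)·n = (−41, −55, 44); the reflection is 2F − M = (−81, 25, 99).

(-81, 25, 99)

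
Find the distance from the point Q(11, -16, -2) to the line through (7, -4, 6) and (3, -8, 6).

A direction vector is d = (-4, -4, 0).
AP = (4, -12, -8), and AP × d = (-32, 32, -64).
|AP × d|² = 6144 and |d|² = 32, so the distance is √(6144/32) = √192 = 8√3.

8√3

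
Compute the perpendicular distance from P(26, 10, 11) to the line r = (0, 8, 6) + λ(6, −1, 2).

7

Direction vector d = (6, −1, 2).
AP = (26, 2, 5), and AP × d = (9, −22, −38).
|AP × d|² = 2009 and |d|² = 41, so the distance is √(2009/41) = √49 = 7.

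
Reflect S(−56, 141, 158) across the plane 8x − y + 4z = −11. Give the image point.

(-200/3, 427/3, 458/3)

With n = (8, −1, 4), the signed offset is (n·S − (-11))/|n|² = 54/81 = 2/3.
S' = S − 2t·n = (−56, 141, 158) − (4/3)·(8, −1, 4) = (−200/3, 427/3, 458/3).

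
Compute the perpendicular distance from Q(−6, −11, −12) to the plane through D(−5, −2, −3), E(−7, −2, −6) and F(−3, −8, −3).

3√14/7

DE = (−2, 0, −3) and DF = (2, −6, 0), so a normal is n = DE × DF = (−18, −6, 12).
Then n·(−6, −11, −12) − 66 = −36.
|n| = √(324 + 36 + 144) = 6√14, so the distance is |-36|/(6√14) = 3√14/7.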